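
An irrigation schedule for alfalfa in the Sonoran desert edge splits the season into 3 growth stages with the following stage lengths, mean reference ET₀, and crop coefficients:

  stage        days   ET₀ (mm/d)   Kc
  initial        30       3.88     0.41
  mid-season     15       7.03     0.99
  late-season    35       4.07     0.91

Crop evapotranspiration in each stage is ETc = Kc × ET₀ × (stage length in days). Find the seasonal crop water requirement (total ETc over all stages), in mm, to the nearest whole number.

initial: 0.41 × 3.88 × 30 = 47.72 mm
mid-season: 0.99 × 7.03 × 15 = 104.40 mm
late-season: 0.91 × 4.07 × 35 = 129.63 mm
Seasonal total = 281.75 mm

282 mm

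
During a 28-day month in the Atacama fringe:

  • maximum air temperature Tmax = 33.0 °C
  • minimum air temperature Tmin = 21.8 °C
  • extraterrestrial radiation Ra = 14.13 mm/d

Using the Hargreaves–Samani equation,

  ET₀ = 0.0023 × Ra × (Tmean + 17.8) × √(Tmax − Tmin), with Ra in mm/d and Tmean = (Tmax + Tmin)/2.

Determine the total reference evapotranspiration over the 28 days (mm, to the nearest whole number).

138 mm

Tmean = (33.0 + 21.8)/2 = 27.40 °C
ET₀ = 0.0023 × 14.13 × (27.40 + 17.8) × √11.2 = 0.0023 × 14.13 × 45.20 × 3.3466 = 4.9160 mm/d
Over 28 days: 4.9160 × 28 = 137.648 mm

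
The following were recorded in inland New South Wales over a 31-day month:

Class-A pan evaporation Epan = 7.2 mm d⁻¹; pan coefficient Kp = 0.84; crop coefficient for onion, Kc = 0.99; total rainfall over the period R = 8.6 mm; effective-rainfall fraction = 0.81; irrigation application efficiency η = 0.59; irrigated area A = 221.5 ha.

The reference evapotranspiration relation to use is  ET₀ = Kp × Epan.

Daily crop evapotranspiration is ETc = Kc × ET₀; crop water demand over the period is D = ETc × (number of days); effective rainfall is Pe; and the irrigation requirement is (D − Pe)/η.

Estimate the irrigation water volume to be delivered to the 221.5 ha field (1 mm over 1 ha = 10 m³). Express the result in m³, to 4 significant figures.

ET₀ = 0.84 × 7.2 = 6.0480 mm/d
ETc = Kc × ET₀ = 0.99 × 6.0480 = 5.9875 mm/d
Crop demand D = ETc × 31 d = 5.9875 × 31 = 185.613 mm
Pe = 0.81 × 8.6 = 6.966 mm
D − Pe = 185.613 − 6.966 = 178.647 mm
Gross irrigation = 178.647 / 0.59 = 302.792 mm
Volume = 302.792 mm × 221.5 ha × 10 = 670684.3 m³

670700 m³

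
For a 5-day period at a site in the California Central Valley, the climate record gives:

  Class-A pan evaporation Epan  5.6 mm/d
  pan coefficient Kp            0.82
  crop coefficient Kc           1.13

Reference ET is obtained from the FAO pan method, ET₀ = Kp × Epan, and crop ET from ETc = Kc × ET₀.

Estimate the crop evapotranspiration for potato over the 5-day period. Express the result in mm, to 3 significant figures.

ET₀ = 0.82 × 5.6 = 4.5920 mm/d
ETc = Kc × ET₀ = 1.13 × 4.5920 = 5.1890 mm/d
Over 5 days: 5.1890 × 5 = 25.945 mm

25.9 mm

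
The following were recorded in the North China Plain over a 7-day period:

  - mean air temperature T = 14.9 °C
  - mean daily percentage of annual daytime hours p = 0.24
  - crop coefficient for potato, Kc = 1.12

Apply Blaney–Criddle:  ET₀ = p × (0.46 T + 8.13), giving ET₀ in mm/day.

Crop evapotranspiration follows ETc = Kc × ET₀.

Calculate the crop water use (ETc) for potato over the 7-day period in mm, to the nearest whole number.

28 mm

ET₀ = 0.24 × (0.46 × 14.9 + 8.13) = 0.24 × 14.984 = 3.5962 mm/d
ETc = Kc × ET₀ = 1.12 × 3.5962 = 4.0277 mm/d
Over 7 days: 4.0277 × 7 = 28.194 mm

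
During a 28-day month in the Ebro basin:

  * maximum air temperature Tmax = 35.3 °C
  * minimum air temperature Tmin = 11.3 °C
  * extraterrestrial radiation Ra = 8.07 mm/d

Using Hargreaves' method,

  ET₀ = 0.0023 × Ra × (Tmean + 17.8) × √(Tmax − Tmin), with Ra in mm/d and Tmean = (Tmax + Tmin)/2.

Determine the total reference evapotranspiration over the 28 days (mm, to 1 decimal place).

Tmean = (35.3 + 11.3)/2 = 23.30 °C
ET₀ = 0.0023 × 8.07 × (23.30 + 17.8) × √24.0 = 0.0023 × 8.07 × 41.10 × 4.8990 = 3.7372 mm/d
Over 28 days: 3.7372 × 28 = 104.642 mm

104.6 mm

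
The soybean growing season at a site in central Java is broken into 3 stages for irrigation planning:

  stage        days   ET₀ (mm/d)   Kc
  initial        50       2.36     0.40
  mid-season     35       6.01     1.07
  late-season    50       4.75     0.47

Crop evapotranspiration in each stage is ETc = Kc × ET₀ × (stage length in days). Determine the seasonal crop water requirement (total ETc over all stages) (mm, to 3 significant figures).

384 mm

initial: 0.40 × 2.36 × 50 = 47.20 mm
mid-season: 1.07 × 6.01 × 35 = 225.07 mm
late-season: 0.47 × 4.75 × 50 = 111.63 mm
Seasonal total = 383.90 mm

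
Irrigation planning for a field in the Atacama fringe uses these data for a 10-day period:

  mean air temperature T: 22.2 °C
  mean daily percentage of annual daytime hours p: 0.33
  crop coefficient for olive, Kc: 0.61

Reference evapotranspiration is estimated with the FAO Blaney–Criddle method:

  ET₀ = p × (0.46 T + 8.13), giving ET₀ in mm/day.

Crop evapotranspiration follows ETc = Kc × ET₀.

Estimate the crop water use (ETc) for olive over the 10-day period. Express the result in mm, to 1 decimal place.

ET₀ = 0.33 × (0.46 × 22.2 + 8.13) = 0.33 × 18.342 = 6.0529 mm/d
ETc = Kc × ET₀ = 0.61 × 6.0529 = 3.6923 mm/d
Over 10 days: 3.6923 × 10 = 36.923 mm

36.9 mm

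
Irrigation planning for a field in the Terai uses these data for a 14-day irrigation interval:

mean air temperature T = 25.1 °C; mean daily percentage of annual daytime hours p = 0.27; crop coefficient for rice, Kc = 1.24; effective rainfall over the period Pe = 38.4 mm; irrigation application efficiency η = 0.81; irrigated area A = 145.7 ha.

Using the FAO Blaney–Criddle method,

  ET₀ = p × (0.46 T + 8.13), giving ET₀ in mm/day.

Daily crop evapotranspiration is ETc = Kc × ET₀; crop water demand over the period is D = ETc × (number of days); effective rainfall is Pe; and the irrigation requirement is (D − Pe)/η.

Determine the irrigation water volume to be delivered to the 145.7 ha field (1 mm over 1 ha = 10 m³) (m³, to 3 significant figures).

ET₀ = 0.27 × (0.46 × 25.1 + 8.13) = 0.27 × 19.676 = 5.3125 mm/d
ETc = Kc × ET₀ = 1.24 × 5.3125 = 6.5875 mm/d
Crop demand D = ETc × 14 d = 6.5875 × 14 = 92.225 mm
D − Pe = 92.225 − 38.4 = 53.825 mm
Gross irrigation = 53.825 / 0.81 = 66.451 mm
Volume = 66.451 mm × 145.7 ha × 10 = 96819.1 m³

96800 m³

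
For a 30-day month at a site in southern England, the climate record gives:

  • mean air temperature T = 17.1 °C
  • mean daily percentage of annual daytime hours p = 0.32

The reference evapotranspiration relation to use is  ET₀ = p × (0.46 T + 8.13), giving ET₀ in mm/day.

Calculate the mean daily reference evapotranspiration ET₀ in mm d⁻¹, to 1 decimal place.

5.1 mm d⁻¹

ET₀ = 0.32 × (0.46 × 17.1 + 8.13) = 0.32 × 15.996 = 5.1187 mm/d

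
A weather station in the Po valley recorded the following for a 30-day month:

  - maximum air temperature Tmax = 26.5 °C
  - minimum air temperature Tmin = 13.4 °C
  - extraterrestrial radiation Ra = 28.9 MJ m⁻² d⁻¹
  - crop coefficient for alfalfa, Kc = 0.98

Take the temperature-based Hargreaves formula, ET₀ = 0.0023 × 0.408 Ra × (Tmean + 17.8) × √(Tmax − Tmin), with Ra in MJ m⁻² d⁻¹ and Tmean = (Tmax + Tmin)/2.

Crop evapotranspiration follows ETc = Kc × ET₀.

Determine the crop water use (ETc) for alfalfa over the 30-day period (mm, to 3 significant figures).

109 mm

Tmean = (26.5 + 13.4)/2 = 19.95 °C
0.408 Ra = 0.408 × 28.9 = 11.7912 mm/d equivalent
ET₀ = 0.0023 × 11.7912 × (19.95 + 17.8) × √13.1 = 0.0023 × 11.7912 × 37.75 × 3.6194 = 3.7054 mm/d
ETc = Kc × ET₀ = 0.98 × 3.7054 = 3.6313 mm/d
Over 30 days: 3.6313 × 30 = 108.939 mm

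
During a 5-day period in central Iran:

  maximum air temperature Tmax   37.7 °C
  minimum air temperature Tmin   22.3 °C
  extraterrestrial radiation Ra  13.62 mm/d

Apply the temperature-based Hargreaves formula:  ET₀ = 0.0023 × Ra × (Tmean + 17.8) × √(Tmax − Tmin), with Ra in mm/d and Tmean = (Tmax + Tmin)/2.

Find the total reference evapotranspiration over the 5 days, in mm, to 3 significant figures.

29.4 mm

Tmean = (37.7 + 22.3)/2 = 30.00 °C
ET₀ = 0.0023 × 13.62 × (30.00 + 17.8) × √15.4 = 0.0023 × 13.62 × 47.80 × 3.9243 = 5.8762 mm/d
Over 5 days: 5.8762 × 5 = 29.381 mm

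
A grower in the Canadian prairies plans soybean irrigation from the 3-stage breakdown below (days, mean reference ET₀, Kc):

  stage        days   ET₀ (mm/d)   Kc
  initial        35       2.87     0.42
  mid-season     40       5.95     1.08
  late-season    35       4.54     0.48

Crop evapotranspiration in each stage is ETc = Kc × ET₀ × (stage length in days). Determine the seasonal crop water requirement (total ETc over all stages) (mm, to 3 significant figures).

376 mm

initial: 0.42 × 2.87 × 35 = 42.19 mm
mid-season: 1.08 × 5.95 × 40 = 257.04 mm
late-season: 0.48 × 4.54 × 35 = 76.27 mm
Seasonal total = 375.50 mm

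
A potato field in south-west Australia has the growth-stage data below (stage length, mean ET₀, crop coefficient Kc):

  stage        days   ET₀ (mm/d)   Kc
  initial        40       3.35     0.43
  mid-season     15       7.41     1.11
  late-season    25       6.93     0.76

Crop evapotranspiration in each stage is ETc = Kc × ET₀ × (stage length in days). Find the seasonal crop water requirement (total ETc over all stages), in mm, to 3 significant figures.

313 mm

initial: 0.43 × 3.35 × 40 = 57.62 mm
mid-season: 1.11 × 7.41 × 15 = 123.38 mm
late-season: 0.76 × 6.93 × 25 = 131.67 mm
Seasonal total = 312.67 mm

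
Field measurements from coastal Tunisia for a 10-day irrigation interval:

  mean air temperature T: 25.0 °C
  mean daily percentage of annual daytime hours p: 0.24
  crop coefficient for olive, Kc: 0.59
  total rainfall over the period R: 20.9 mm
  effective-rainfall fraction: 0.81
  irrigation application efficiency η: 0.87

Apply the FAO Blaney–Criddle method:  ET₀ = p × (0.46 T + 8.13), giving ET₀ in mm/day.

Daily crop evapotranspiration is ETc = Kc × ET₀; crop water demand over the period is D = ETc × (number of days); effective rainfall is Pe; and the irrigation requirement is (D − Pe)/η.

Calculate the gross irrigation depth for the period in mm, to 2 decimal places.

ET₀ = 0.24 × (0.46 × 25.0 + 8.13) = 0.24 × 19.630 = 4.7112 mm/d
ETc = Kc × ET₀ = 0.59 × 4.7112 = 2.7796 mm/d
Crop demand D = ETc × 10 d = 2.7796 × 10 = 27.796 mm
Pe = 0.81 × 20.9 = 16.929 mm
D − Pe = 27.796 − 16.929 = 10.867 mm
Gross irrigation = 10.867 / 0.87 = 12.491 mm

12.49 mm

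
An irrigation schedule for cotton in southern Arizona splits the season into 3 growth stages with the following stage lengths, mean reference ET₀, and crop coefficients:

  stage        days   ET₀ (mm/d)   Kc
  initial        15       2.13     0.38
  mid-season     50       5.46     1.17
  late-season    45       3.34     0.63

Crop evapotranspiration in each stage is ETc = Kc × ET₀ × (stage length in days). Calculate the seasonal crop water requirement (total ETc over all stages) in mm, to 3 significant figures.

initial: 0.38 × 2.13 × 15 = 12.14 mm
mid-season: 1.17 × 5.46 × 50 = 319.41 mm
late-season: 0.63 × 3.34 × 45 = 94.69 mm
Seasonal total = 426.24 mm

426 mm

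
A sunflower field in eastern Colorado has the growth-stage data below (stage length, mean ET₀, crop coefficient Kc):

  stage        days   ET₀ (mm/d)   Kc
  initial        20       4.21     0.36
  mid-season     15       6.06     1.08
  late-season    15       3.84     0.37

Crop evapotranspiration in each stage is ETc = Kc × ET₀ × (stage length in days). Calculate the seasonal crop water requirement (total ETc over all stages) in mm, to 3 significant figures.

initial: 0.36 × 4.21 × 20 = 30.31 mm
mid-season: 1.08 × 6.06 × 15 = 98.17 mm
late-season: 0.37 × 3.84 × 15 = 21.31 mm
Seasonal total = 149.79 mm

150 mm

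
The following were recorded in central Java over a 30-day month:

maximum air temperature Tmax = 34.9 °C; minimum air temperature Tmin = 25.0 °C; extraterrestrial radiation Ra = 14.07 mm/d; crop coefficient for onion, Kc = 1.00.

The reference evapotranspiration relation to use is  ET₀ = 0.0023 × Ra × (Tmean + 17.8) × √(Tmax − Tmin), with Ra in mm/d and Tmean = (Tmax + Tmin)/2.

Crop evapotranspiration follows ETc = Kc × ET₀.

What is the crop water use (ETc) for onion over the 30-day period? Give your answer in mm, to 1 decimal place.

Tmean = (34.9 + 25.0)/2 = 29.95 °C
ET₀ = 0.0023 × 14.07 × (29.95 + 17.8) × √9.9 = 0.0023 × 14.07 × 47.75 × 3.1464 = 4.8619 mm/d
ETc = Kc × ET₀ = 1.00 × 4.8619 = 4.8619 mm/d
Over 30 days: 4.8619 × 30 = 145.857 mm

145.9 mm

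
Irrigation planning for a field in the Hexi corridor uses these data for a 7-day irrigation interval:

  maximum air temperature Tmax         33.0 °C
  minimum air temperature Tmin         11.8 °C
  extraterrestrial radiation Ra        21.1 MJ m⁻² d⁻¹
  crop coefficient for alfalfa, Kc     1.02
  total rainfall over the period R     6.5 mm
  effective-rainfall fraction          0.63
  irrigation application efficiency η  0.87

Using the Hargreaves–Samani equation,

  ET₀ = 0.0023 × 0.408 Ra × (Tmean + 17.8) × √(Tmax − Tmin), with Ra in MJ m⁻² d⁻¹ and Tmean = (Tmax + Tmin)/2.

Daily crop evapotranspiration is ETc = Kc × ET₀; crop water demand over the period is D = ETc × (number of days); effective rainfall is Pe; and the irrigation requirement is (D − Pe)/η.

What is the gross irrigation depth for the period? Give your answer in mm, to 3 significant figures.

25.4 mm

Tmean = (33.0 + 11.8)/2 = 22.40 °C
0.408 Ra = 0.408 × 21.1 = 8.6088 mm/d equivalent
ET₀ = 0.0023 × 8.6088 × (22.40 + 17.8) × √21.2 = 0.0023 × 8.6088 × 40.20 × 4.6043 = 3.6649 mm/d
ETc = Kc × ET₀ = 1.02 × 3.6649 = 3.7382 mm/d
Crop demand D = ETc × 7 d = 3.7382 × 7 = 26.167 mm
Pe = 0.63 × 6.5 = 4.095 mm
D − Pe = 26.167 − 4.095 = 22.072 mm
Gross irrigation = 22.072 / 0.87 = 25.370 mm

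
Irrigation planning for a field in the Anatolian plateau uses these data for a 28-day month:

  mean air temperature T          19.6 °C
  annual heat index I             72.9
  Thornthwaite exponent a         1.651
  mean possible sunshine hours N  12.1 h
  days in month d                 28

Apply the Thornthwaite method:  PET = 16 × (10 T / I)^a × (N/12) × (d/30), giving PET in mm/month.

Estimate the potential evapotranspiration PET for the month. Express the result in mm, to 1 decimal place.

77.1 mm

10T/I = 10 × 19.6 / 72.9 = 2.6886
(10T/I)^a = 2.6886^1.651 = 5.1186
Uncorrected PET = 16 × 5.1186 = 81.898 mm
Correction = (N/12)(d/30) = (12.1/12)(28/30) = 0.9411
PET = 81.898 × 0.9411 = 77.074 mm/month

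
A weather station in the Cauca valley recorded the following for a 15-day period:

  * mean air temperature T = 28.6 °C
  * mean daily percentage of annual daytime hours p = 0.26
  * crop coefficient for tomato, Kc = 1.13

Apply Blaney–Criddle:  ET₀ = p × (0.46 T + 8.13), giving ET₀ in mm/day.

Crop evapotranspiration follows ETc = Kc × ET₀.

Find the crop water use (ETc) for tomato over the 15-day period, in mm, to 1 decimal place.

93.8 mm

ET₀ = 0.26 × (0.46 × 28.6 + 8.13) = 0.26 × 21.286 = 5.5344 mm/d
ETc = Kc × ET₀ = 1.13 × 5.5344 = 6.2539 mm/d
Over 15 days: 6.2539 × 15 = 93.809 mm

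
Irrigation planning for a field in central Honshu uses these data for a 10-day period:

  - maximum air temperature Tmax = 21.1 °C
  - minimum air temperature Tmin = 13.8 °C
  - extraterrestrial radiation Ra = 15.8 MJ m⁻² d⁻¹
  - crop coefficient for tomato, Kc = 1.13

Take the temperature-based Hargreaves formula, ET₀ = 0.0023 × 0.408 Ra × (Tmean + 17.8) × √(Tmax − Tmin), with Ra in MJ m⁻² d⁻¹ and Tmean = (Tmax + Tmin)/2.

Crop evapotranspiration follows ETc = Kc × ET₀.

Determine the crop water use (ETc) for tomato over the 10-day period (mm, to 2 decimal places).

15.96 mm

Tmean = (21.1 + 13.8)/2 = 17.45 °C
0.408 Ra = 0.408 × 15.8 = 6.4464 mm/d equivalent
ET₀ = 0.0023 × 6.4464 × (17.45 + 17.8) × √7.3 = 0.0023 × 6.4464 × 35.25 × 2.7019 = 1.4121 mm/d
ETc = Kc × ET₀ = 1.13 × 1.4121 = 1.5957 mm/d
Over 10 days: 1.5957 × 10 = 15.957 mm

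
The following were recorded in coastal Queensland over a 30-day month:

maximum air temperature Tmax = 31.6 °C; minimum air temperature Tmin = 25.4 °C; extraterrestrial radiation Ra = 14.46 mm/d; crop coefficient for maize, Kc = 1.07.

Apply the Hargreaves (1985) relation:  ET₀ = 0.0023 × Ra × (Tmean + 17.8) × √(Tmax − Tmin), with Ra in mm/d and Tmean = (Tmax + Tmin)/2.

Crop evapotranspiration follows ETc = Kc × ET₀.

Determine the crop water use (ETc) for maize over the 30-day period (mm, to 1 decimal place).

Tmean = (31.6 + 25.4)/2 = 28.50 °C
ET₀ = 0.0023 × 14.46 × (28.50 + 17.8) × √6.2 = 0.0023 × 14.46 × 46.30 × 2.4900 = 3.8342 mm/d
ETc = Kc × ET₀ = 1.07 × 3.8342 = 4.1026 mm/d
Over 30 days: 4.1026 × 30 = 123.078 mm

123.1 mm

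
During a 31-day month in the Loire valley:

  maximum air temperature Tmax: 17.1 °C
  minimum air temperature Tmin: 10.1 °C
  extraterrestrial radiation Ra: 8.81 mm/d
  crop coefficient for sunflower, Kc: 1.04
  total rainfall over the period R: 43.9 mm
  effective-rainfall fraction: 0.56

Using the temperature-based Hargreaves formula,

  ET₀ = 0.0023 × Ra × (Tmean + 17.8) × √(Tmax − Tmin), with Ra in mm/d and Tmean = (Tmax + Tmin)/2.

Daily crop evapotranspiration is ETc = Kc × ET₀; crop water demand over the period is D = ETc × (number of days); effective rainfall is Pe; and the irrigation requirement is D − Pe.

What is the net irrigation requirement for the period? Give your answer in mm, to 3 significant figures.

29.7 mm

Tmean = (17.1 + 10.1)/2 = 13.60 °C
ET₀ = 0.0023 × 8.81 × (13.60 + 17.8) × √7.0 = 0.0023 × 8.81 × 31.40 × 2.6458 = 1.6834 mm/d
ETc = Kc × ET₀ = 1.04 × 1.6834 = 1.7507 mm/d
Crop demand D = ETc × 31 d = 1.7507 × 31 = 54.272 mm
Pe = 0.56 × 43.9 = 24.584 mm
D − Pe = 54.272 − 24.584 = 29.688 mm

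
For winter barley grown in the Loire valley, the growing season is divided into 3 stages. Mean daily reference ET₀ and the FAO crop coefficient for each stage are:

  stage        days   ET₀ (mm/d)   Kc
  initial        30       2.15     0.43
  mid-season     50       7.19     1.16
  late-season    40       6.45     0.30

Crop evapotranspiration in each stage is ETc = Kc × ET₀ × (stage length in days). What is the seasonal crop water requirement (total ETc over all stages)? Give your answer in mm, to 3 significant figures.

522 mm

initial: 0.43 × 2.15 × 30 = 27.74 mm
mid-season: 1.16 × 7.19 × 50 = 417.02 mm
late-season: 0.30 × 6.45 × 40 = 77.40 mm
Seasonal total = 522.16 mm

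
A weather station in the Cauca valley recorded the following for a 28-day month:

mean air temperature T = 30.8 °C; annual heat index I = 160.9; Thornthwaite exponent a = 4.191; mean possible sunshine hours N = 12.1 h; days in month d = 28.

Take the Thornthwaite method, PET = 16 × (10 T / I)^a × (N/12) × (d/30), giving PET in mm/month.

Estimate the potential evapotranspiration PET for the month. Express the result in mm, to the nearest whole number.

229 mm

10T/I = 10 × 30.8 / 160.9 = 1.9142
(10T/I)^a = 1.9142^4.191 = 15.1988
Uncorrected PET = 16 × 15.1988 = 243.181 mm
Correction = (N/12)(d/30) = (12.1/12)(28/30) = 0.9411
PET = 243.181 × 0.9411 = 228.858 mm/month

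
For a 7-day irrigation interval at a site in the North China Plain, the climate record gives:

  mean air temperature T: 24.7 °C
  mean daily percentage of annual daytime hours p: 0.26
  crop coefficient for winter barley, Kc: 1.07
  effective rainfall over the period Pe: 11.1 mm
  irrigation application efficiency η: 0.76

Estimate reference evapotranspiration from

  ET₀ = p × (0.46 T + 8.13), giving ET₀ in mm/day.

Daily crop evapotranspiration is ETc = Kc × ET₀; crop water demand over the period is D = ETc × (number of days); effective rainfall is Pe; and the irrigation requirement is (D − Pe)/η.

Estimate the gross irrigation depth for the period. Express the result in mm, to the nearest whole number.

ET₀ = 0.26 × (0.46 × 24.7 + 8.13) = 0.26 × 19.492 = 5.0679 mm/d
ETc = Kc × ET₀ = 1.07 × 5.0679 = 5.4227 mm/d
Crop demand D = ETc × 7 d = 5.4227 × 7 = 37.959 mm
D − Pe = 37.959 − 11.1 = 26.859 mm
Gross irrigation = 26.859 / 0.76 = 35.341 mm

35 mm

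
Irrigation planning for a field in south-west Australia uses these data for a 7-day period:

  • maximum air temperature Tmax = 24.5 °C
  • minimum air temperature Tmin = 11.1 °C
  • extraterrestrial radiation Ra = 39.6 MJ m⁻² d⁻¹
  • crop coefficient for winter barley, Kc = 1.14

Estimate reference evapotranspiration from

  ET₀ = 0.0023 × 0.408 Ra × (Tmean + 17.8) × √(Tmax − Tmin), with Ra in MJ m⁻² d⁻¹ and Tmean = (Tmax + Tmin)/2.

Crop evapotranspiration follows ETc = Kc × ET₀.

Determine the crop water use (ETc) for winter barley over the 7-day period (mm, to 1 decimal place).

Tmean = (24.5 + 11.1)/2 = 17.80 °C
0.408 Ra = 0.408 × 39.6 = 16.1568 mm/d equivalent
ET₀ = 0.0023 × 16.1568 × (17.80 + 17.8) × √13.4 = 0.0023 × 16.1568 × 35.60 × 3.6606 = 4.8427 mm/d
ETc = Kc × ET₀ = 1.14 × 4.8427 = 5.5207 mm/d
Over 7 days: 5.5207 × 7 = 38.645 mm

38.6 mm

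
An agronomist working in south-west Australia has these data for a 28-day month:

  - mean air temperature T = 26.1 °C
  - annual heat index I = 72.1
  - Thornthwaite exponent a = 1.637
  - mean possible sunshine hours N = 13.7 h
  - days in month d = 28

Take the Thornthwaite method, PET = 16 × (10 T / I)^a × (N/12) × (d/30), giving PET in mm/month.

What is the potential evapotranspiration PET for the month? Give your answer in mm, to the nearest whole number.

10T/I = 10 × 26.1 / 72.1 = 3.6200
(10T/I)^a = 3.6200^1.637 = 8.2150
Uncorrected PET = 16 × 8.2150 = 131.440 mm
Correction = (N/12)(d/30) = (13.7/12)(28/30) = 1.0656
PET = 131.440 × 1.0656 = 140.062 mm/month

140 mm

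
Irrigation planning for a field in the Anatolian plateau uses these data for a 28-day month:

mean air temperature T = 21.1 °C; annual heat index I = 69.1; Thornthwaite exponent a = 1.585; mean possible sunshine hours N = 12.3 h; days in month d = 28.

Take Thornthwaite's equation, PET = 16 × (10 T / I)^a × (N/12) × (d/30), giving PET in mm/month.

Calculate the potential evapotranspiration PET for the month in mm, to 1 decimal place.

89.8 mm

10T/I = 10 × 21.1 / 69.1 = 3.0535
(10T/I)^a = 3.0535^1.585 = 5.8668
Uncorrected PET = 16 × 5.8668 = 93.869 mm
Correction = (N/12)(d/30) = (12.3/12)(28/30) = 0.9567
PET = 93.869 × 0.9567 = 89.804 mm/month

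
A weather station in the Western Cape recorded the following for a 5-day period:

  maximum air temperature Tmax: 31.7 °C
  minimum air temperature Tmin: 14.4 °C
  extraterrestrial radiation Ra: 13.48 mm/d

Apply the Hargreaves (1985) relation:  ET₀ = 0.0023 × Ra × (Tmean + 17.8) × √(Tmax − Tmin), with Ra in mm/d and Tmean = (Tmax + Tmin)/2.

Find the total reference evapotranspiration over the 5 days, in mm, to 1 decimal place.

26.3 mm

Tmean = (31.7 + 14.4)/2 = 23.05 °C
ET₀ = 0.0023 × 13.48 × (23.05 + 17.8) × √17.3 = 0.0023 × 13.48 × 40.85 × 4.1593 = 5.2678 mm/d
Over 5 days: 5.2678 × 5 = 26.339 mm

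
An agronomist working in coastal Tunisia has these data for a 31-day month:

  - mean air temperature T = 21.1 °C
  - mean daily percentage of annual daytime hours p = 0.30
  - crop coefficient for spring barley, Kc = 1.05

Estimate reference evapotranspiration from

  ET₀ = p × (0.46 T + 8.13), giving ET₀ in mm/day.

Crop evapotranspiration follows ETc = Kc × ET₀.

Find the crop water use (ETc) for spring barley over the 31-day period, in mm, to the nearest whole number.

174 mm

ET₀ = 0.30 × (0.46 × 21.1 + 8.13) = 0.30 × 17.836 = 5.3508 mm/d
ETc = Kc × ET₀ = 1.05 × 5.3508 = 5.6183 mm/d
Over 31 days: 5.6183 × 31 = 174.167 mm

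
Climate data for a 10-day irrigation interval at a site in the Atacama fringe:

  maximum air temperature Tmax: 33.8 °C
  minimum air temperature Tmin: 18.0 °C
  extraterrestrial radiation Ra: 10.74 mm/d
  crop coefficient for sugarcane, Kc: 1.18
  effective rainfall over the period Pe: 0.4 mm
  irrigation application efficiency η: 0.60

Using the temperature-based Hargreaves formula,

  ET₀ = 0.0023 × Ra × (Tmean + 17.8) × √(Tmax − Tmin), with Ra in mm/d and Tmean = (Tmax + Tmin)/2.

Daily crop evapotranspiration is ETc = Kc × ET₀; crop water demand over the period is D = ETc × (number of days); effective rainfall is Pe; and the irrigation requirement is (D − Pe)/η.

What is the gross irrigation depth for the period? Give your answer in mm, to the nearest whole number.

Tmean = (33.8 + 18.0)/2 = 25.90 °C
ET₀ = 0.0023 × 10.74 × (25.90 + 17.8) × √15.8 = 0.0023 × 10.74 × 43.70 × 3.9749 = 4.2908 mm/d
ETc = Kc × ET₀ = 1.18 × 4.2908 = 5.0631 mm/d
Crop demand D = ETc × 10 d = 5.0631 × 10 = 50.631 mm
D − Pe = 50.631 − 0.4 = 50.231 mm
Gross irrigation = 50.231 / 0.60 = 83.718 mm

84 mm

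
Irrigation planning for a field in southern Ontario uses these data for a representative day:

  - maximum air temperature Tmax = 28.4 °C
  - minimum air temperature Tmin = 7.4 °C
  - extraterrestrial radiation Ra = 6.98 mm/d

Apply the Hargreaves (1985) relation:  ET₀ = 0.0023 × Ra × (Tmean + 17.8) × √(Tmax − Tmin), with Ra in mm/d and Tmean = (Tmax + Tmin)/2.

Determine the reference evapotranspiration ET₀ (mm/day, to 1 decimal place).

2.6 mm/day

Tmean = (28.4 + 7.4)/2 = 17.90 °C
ET₀ = 0.0023 × 6.98 × (17.90 + 17.8) × √21.0 = 0.0023 × 6.98 × 35.70 × 4.5826 = 2.6264 mm/d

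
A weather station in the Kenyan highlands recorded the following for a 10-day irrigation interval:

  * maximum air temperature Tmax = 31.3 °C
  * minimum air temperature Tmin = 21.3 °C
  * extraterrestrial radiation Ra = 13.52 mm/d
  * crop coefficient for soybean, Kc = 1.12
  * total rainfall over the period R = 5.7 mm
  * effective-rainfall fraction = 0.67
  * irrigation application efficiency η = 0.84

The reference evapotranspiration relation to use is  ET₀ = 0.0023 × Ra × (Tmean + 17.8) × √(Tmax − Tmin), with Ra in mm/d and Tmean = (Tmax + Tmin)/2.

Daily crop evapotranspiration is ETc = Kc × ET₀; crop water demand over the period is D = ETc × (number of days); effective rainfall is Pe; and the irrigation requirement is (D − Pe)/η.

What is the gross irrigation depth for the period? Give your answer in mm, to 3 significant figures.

53.3 mm

Tmean = (31.3 + 21.3)/2 = 26.30 °C
ET₀ = 0.0023 × 13.52 × (26.30 + 17.8) × √10.0 = 0.0023 × 13.52 × 44.10 × 3.1623 = 4.3366 mm/d
ETc = Kc × ET₀ = 1.12 × 4.3366 = 4.8570 mm/d
Crop demand D = ETc × 10 d = 4.8570 × 10 = 48.570 mm
Pe = 0.67 × 5.7 = 3.819 mm
D − Pe = 48.570 − 3.819 = 44.751 mm
Gross irrigation = 44.751 / 0.84 = 53.275 mm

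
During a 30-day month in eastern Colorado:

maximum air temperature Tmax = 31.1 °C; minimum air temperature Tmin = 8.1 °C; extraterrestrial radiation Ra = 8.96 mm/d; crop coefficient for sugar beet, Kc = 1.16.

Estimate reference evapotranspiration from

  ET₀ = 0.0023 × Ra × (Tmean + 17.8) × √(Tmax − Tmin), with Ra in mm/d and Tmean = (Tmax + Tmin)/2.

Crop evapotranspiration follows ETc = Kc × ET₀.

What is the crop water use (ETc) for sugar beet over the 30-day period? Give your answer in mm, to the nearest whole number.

Tmean = (31.1 + 8.1)/2 = 19.60 °C
ET₀ = 0.0023 × 8.96 × (19.60 + 17.8) × √23.0 = 0.0023 × 8.96 × 37.40 × 4.7958 = 3.6963 mm/d
ETc = Kc × ET₀ = 1.16 × 3.6963 = 4.2877 mm/d
Over 30 days: 4.2877 × 30 = 128.631 mm

129 mm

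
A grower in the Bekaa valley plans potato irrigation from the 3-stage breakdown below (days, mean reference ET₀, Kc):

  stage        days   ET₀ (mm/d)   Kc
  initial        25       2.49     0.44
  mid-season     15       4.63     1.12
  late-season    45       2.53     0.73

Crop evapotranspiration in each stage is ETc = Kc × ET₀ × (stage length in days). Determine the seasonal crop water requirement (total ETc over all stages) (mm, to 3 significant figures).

188 mm

initial: 0.44 × 2.49 × 25 = 27.39 mm
mid-season: 1.12 × 4.63 × 15 = 77.78 mm
late-season: 0.73 × 2.53 × 45 = 83.11 mm
Seasonal total = 188.28 mm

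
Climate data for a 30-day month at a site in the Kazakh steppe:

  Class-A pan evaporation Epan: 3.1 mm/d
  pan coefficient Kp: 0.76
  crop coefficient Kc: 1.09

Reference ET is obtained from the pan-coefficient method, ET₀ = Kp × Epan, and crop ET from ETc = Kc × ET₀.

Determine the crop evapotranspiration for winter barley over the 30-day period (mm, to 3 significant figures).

ET₀ = 0.76 × 3.1 = 2.3560 mm/d
ETc = Kc × ET₀ = 1.09 × 2.3560 = 2.5680 mm/d
Over 30 days: 2.5680 × 30 = 77.040 mm

77.0 mm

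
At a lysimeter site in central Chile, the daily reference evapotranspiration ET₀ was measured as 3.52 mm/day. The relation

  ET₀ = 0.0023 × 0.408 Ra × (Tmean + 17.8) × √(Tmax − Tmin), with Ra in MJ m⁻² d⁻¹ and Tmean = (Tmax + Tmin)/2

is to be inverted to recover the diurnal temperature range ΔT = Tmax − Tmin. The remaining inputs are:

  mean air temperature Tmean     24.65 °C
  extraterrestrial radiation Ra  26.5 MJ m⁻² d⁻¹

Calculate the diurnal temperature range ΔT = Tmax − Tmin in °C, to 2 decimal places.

11.12 °C

√ΔT = ET₀ / [0.0023 × 0.408 × Ra × (Tmean+17.8)] = 3.52 / (0.0023 × 10.8120 × 42.45) = 3.3345
ΔT = 3.3345² = 11.119 °C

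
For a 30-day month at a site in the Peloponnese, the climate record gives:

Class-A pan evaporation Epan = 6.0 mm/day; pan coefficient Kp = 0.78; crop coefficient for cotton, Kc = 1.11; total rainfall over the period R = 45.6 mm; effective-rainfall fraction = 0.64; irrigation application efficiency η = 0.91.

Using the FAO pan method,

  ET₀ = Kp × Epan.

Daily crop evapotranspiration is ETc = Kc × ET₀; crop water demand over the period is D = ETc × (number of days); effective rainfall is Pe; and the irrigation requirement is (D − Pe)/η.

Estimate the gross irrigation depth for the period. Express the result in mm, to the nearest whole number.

139 mm

ET₀ = 0.78 × 6.0 = 4.6800 mm/d
ETc = Kc × ET₀ = 1.11 × 4.6800 = 5.1948 mm/d
Crop demand D = ETc × 30 d = 5.1948 × 30 = 155.844 mm
Pe = 0.64 × 45.6 = 29.184 mm
D − Pe = 155.844 − 29.184 = 126.660 mm
Gross irrigation = 126.660 / 0.91 = 139.187 mm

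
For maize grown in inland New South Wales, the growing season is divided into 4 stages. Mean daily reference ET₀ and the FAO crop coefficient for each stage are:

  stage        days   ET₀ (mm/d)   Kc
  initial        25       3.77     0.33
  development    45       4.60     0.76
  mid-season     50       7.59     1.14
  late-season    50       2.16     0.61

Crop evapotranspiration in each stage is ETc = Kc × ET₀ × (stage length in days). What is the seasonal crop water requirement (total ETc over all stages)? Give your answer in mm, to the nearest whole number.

initial: 0.33 × 3.77 × 25 = 31.10 mm
development: 0.76 × 4.60 × 45 = 157.32 mm
mid-season: 1.14 × 7.59 × 50 = 432.63 mm
late-season: 0.61 × 2.16 × 50 = 65.88 mm
Seasonal total = 686.93 mm

687 mm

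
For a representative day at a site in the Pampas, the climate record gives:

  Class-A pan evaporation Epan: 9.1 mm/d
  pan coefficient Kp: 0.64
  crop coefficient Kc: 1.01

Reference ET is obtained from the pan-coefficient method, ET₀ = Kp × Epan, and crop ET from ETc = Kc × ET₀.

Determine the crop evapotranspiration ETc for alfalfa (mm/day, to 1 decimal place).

ET₀ = 0.64 × 9.1 = 5.8240 mm/d
ETc = Kc × ET₀ = 1.01 × 5.8240 = 5.8822 mm/d

5.9 mm/day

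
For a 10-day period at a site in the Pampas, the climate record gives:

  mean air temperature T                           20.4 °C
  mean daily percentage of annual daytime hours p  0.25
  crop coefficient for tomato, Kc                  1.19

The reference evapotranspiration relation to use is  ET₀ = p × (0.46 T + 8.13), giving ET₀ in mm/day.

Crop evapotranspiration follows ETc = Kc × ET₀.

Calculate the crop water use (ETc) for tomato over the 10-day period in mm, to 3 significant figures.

ET₀ = 0.25 × (0.46 × 20.4 + 8.13) = 0.25 × 17.514 = 4.3785 mm/d
ETc = Kc × ET₀ = 1.19 × 4.3785 = 5.2104 mm/d
Over 10 days: 5.2104 × 10 = 52.104 mm

52.1 mm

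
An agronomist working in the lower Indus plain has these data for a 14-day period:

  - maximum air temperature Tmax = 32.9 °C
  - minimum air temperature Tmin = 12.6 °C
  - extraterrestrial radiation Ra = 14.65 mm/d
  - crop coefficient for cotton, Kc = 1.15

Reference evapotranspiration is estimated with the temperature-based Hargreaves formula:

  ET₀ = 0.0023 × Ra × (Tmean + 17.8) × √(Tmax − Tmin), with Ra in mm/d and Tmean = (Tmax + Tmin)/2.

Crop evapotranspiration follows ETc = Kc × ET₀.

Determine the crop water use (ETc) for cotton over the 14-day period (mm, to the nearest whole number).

99 mm

Tmean = (32.9 + 12.6)/2 = 22.75 °C
ET₀ = 0.0023 × 14.65 × (22.75 + 17.8) × √20.3 = 0.0023 × 14.65 × 40.55 × 4.5056 = 6.1561 mm/d
ETc = Kc × ET₀ = 1.15 × 6.1561 = 7.0795 mm/d
Over 14 days: 7.0795 × 14 = 99.113 mm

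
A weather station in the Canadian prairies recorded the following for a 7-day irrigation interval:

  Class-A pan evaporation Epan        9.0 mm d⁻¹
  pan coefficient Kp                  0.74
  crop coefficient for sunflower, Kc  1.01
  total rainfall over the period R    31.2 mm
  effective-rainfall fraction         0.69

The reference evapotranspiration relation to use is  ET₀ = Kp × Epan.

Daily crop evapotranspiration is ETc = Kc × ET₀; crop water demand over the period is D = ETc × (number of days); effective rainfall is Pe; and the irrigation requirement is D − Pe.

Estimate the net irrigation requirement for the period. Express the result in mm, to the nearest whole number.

26 mm

ET₀ = 0.74 × 9.0 = 6.6600 mm/d
ETc = Kc × ET₀ = 1.01 × 6.6600 = 6.7266 mm/d
Crop demand D = ETc × 7 d = 6.7266 × 7 = 47.086 mm
Pe = 0.69 × 31.2 = 21.528 mm
D − Pe = 47.086 − 21.528 = 25.558 mm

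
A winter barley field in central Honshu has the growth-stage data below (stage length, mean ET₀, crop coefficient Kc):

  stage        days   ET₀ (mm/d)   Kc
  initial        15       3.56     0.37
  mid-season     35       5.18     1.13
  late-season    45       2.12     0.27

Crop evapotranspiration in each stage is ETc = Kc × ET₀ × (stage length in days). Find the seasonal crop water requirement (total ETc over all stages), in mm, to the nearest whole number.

250 mm

initial: 0.37 × 3.56 × 15 = 19.76 mm
mid-season: 1.13 × 5.18 × 35 = 204.87 mm
late-season: 0.27 × 2.12 × 45 = 25.76 mm
Seasonal total = 250.39 mm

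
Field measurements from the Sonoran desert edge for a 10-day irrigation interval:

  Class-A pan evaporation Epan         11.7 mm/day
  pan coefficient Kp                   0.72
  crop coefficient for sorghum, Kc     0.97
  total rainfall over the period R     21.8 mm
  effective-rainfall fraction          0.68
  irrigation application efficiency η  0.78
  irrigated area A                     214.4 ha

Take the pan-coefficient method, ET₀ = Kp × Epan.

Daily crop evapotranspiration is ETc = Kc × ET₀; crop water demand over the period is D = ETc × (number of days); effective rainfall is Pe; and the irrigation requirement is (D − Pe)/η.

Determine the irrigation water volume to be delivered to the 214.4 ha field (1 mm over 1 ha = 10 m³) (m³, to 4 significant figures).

183900 m³

ET₀ = 0.72 × 11.7 = 8.4240 mm/d
ETc = Kc × ET₀ = 0.97 × 8.4240 = 8.1713 mm/d
Crop demand D = ETc × 10 d = 8.1713 × 10 = 81.713 mm
Pe = 0.68 × 21.8 = 14.824 mm
D − Pe = 81.713 − 14.824 = 66.889 mm
Gross irrigation = 66.889 / 0.78 = 85.755 mm
Volume = 85.755 mm × 214.4 ha × 10 = 183858.7 m³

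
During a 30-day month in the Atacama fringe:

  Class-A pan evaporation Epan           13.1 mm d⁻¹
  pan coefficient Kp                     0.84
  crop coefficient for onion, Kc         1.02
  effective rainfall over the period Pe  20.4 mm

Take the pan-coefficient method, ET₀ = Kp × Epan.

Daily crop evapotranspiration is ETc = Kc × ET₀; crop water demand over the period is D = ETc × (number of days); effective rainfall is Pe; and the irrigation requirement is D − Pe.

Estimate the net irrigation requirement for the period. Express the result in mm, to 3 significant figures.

ET₀ = 0.84 × 13.1 = 11.0040 mm/d
ETc = Kc × ET₀ = 1.02 × 11.0040 = 11.2241 mm/d
Crop demand D = ETc × 30 d = 11.2241 × 30 = 336.723 mm
D − Pe = 336.723 − 20.4 = 316.323 mm

316 mm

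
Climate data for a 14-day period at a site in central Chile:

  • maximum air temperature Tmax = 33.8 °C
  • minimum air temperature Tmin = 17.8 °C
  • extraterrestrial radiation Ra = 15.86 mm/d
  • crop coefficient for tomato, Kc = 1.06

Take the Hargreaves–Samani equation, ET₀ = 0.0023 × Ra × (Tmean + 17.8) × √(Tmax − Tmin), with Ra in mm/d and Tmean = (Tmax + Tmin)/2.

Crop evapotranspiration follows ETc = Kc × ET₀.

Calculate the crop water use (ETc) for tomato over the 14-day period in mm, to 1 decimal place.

94.4 mm

Tmean = (33.8 + 17.8)/2 = 25.80 °C
ET₀ = 0.0023 × 15.86 × (25.80 + 17.8) × √16.0 = 0.0023 × 15.86 × 43.60 × 4.0000 = 6.3618 mm/d
ETc = Kc × ET₀ = 1.06 × 6.3618 = 6.7435 mm/d
Over 14 days: 6.7435 × 14 = 94.409 mm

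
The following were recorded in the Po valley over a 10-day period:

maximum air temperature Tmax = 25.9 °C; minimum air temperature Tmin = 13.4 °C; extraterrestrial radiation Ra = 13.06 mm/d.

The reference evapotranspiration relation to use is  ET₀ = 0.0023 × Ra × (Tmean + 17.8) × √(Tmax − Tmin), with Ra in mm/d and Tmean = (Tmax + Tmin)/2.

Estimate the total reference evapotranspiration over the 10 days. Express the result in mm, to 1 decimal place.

Tmean = (25.9 + 13.4)/2 = 19.65 °C
ET₀ = 0.0023 × 13.06 × (19.65 + 17.8) × √12.5 = 0.0023 × 13.06 × 37.45 × 3.5355 = 3.9772 mm/d
Over 10 days: 3.9772 × 10 = 39.772 mm

39.8 mm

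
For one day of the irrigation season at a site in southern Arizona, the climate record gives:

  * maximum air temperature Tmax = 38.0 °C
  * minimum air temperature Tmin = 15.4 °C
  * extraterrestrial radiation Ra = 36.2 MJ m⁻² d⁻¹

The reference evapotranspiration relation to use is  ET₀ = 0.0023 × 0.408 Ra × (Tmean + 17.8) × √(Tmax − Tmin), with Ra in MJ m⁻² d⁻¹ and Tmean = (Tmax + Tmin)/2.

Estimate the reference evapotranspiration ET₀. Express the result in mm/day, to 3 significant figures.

7.19 mm/day

Tmean = (38.0 + 15.4)/2 = 26.70 °C
0.408 Ra = 0.408 × 36.2 = 14.7696 mm/d equivalent
ET₀ = 0.0023 × 14.7696 × (26.70 + 17.8) × √22.6 = 0.0023 × 14.7696 × 44.50 × 4.7539 = 7.1863 mm/d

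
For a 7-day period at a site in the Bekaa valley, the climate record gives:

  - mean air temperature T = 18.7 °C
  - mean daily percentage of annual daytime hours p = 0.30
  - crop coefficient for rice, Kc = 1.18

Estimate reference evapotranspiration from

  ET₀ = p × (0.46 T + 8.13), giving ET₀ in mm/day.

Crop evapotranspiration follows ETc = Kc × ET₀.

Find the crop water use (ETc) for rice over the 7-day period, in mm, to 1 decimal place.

41.5 mm

ET₀ = 0.30 × (0.46 × 18.7 + 8.13) = 0.30 × 16.732 = 5.0196 mm/d
ETc = Kc × ET₀ = 1.18 × 5.0196 = 5.9231 mm/d
Over 7 days: 5.9231 × 7 = 41.462 mm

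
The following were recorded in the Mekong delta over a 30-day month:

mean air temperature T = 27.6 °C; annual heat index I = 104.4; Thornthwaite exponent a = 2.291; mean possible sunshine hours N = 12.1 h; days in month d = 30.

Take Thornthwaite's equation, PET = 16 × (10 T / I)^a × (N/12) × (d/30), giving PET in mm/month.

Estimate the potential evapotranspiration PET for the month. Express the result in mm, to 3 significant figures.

10T/I = 10 × 27.6 / 104.4 = 2.6437
(10T/I)^a = 2.6437^2.291 = 9.2744
Uncorrected PET = 16 × 9.2744 = 148.390 mm
Correction = (N/12)(d/30) = (12.1/12)(30/30) = 1.0083
PET = 148.390 × 1.0083 = 149.622 mm/month

150 mm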